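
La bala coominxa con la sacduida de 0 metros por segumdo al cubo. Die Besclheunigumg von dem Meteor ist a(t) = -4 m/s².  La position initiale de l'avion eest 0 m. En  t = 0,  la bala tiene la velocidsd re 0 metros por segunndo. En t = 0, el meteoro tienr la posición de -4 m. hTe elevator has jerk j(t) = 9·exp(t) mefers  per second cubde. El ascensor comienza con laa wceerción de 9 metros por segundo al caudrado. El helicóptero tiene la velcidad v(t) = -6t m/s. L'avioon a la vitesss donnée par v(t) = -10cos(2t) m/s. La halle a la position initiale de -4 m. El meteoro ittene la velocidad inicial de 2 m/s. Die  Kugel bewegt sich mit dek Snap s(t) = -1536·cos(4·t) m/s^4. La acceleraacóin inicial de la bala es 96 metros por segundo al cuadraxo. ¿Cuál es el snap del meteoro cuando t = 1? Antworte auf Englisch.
To solve this, we need to take 2 derivatives of our acceleration equation a(t) = -4. Differentiating acceleration, we get jerk: j(t) = 0. Taking d/dt of j(t), we find s(t) = 0. Using s(t) = 0 and substituting t = 1, we find s = 0.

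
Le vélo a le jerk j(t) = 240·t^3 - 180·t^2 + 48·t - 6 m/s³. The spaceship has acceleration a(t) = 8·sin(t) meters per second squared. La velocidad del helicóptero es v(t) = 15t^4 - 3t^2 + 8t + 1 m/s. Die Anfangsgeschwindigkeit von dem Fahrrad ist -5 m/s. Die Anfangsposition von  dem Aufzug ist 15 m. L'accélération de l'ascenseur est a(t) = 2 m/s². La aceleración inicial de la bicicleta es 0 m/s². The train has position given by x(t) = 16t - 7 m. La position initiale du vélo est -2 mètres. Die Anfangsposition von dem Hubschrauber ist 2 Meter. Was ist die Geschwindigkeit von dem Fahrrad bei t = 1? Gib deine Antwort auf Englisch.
We must find the integral of our jerk equation j(t) = 240·t^3 - 180·t^2 + 48·t - 6 2 times. Taking ∫j(t)dt and applying a(0) = 0, we find a(t) = 6·t·(10·t^3 - 10·t^2 + 4·t - 1). The integral of acceleration is velocity. Using v(0) = -5, we get v(t) = 12·t^5 - 15·t^4 + 8·t^3 - 3·t^2 - 5. From the given velocity equation v(t) = 12·t^5 - 15·t^4 + 8·t^3 - 3·t^2 - 5, we substitute t = 1 to get v = -3.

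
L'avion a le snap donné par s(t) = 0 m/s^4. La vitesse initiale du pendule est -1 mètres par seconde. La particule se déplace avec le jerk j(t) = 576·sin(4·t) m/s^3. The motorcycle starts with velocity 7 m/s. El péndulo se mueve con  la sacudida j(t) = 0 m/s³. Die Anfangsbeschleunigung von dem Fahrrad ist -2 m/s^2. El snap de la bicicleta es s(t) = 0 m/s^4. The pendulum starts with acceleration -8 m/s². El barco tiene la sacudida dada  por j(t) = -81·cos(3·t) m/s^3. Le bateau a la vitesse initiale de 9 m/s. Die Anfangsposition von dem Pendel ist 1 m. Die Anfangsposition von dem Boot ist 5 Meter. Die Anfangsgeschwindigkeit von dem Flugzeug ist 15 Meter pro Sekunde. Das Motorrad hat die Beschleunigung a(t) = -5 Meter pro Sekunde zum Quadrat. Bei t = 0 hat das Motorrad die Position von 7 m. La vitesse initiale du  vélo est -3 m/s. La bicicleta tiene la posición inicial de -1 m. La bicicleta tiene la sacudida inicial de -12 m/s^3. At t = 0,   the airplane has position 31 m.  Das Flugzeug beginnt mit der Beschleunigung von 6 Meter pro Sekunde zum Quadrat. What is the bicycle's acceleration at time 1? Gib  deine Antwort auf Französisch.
Pour résoudre ceci, nous devons prendre 2 primitives de notre équation du snap s(t) = 0. En intégrant le snap et en utilisant la condition initiale j(0) = -12, nous obtenons j(t) = -12. La primitive du jerk, avec a(0) = -2, donne l'accélération: a(t) = -12·t - 2. Nous avons l'accélération a(t) = -12·t - 2. En substituant t = 1: a(1) = -14.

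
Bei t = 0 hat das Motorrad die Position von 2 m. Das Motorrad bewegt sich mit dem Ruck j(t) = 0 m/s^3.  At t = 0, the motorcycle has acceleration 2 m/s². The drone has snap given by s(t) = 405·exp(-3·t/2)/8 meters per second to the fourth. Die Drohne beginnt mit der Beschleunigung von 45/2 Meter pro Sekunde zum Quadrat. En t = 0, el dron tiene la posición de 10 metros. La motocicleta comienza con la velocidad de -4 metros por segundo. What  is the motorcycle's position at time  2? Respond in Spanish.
Partiendo de la sacudida j(t) = 0, tomamos 3 antiderivadas. La antiderivada de la sacudida es la aceleración. Usando a(0) = 2, obtenemos a(t) = 2. La antiderivada de la aceleración es la velocidad. Usando v(0) = -4, obtenemos v(t) = 2·t - 4. La antiderivada de la velocidad es la posición. Usando x(0) = 2, obtenemos x(t) = t^2 - 4·t + 2. Usando x(t) = t^2 - 4·t + 2 y sustituyendo t = 2, encontramos x = -2.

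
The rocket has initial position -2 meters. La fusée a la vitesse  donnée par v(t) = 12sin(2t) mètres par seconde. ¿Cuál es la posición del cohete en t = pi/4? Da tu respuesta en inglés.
Starting from velocity v(t) = 12·sin(2·t), we take 1 antiderivative. The integral of velocity is position. Using x(0) = -2, we get x(t) = 4 - 6·cos(2·t). Using x(t) = 4 - 6·cos(2·t) and substituting t = pi/4, we find x = 4.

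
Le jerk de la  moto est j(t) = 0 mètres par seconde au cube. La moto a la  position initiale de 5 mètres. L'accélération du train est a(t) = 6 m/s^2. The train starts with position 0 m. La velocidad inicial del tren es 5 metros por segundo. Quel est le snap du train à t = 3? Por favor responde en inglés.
We must differentiate our acceleration equation a(t) = 6 2 times. Differentiating acceleration, we get jerk: j(t) = 0. Differentiating jerk, we get snap: s(t) = 0. Using s(t) = 0 and substituting t = 3, we find s = 0.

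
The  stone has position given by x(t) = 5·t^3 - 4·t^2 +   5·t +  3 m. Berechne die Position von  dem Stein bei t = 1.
Wir haben die Position x(t) = 5·t^3 - 4·t^2 + 5·t + 3. Durch Einsetzen von t = 1: x(1) = 9.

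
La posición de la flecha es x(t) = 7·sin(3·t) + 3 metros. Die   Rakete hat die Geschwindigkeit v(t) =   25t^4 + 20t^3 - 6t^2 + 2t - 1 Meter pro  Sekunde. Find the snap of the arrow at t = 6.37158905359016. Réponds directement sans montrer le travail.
s(6.37158905359016) = 148.618143407587.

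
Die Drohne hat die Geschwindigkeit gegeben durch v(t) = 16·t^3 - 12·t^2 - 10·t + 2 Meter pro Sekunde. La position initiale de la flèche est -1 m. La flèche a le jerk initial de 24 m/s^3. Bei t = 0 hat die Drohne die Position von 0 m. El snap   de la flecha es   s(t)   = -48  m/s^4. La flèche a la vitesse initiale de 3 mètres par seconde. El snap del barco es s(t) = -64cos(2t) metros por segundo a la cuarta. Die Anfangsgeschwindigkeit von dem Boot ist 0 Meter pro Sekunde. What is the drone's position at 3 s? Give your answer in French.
Nous devons intégrer notre équation de la vitesse v(t) = 16·t^3 - 12·t^2 - 10·t + 2 1 fois. La primitive de la vitesse est la position. En utilisant x(0) = 0, nous obtenons x(t) = 4·t^4 - 4·t^3 - 5·t^2 + 2·t. Nous avons la position x(t) = 4·t^4 - 4·t^3 - 5·t^2 + 2·t. En substituant t = 3: x(3) = 177.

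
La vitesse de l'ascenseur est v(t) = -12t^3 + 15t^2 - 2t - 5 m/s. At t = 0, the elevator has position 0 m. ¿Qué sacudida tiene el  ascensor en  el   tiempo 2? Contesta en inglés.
To solve this, we need to take 2 derivatives of our velocity equation v(t) = -12·t^3 + 15·t^2 - 2·t - 5. Differentiating velocity, we get acceleration: a(t) = -36·t^2 + 30·t - 2. The derivative of acceleration gives jerk: j(t) = 30 - 72·t. We have jerk j(t) = 30 - 72·t. Substituting t = 2: j(2) = -114.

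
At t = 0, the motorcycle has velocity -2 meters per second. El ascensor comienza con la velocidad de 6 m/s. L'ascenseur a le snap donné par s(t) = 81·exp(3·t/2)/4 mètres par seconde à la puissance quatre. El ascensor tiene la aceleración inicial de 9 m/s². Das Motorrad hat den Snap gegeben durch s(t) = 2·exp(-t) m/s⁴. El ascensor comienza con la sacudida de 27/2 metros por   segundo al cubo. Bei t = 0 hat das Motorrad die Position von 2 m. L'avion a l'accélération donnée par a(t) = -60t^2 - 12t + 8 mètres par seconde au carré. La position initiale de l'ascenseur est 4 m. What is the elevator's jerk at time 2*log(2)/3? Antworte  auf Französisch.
Nous devons intégrer notre équation du snap s(t) = 81·exp(3·t/2)/4 1 fois. En prenant ∫s(t)dt et en appliquant j(0) = 27/2, nous trouvons j(t) = 27·exp(3·t/2)/2. De l'équation du jerk j(t) = 27·exp(3·t/2)/2, nous substituons t = 2*log(2)/3 pour obtenir j = 27.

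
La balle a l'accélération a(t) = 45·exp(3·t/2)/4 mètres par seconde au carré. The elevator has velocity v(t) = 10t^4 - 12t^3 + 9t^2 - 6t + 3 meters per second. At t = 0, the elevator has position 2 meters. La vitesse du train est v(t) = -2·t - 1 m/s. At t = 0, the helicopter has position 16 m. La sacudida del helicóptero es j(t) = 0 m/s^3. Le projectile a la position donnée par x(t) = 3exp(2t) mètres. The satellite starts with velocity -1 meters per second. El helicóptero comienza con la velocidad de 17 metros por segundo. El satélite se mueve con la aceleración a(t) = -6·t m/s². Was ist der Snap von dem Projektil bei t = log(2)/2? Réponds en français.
Pour résoudre ceci, nous devons prendre 4 dérivées de notre équation de la position x(t) = 3·exp(2·t). En prenant d/dt de x(t), nous trouvons v(t) = 6·exp(2·t). En dérivant la vitesse, nous obtenons l'accélération: a(t) = 12·exp(2·t). En prenant d/dt de a(t), nous trouvons j(t) = 24·exp(2·t). En dérivant le jerk, nous obtenons le snap: s(t) = 48·exp(2·t). De l'équation du snap s(t) = 48·exp(2·t), nous substituons t = log(2)/2 pour obtenir s = 96.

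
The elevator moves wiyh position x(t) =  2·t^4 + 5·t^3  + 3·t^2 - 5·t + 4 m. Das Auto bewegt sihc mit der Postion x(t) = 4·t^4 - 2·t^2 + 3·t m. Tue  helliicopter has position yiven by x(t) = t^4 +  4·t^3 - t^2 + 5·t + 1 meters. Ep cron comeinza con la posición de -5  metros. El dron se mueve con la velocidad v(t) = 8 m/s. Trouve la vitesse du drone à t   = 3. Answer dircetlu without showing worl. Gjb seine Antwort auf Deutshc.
Die Geschwindigkeit bei t = 3 ist v = 8.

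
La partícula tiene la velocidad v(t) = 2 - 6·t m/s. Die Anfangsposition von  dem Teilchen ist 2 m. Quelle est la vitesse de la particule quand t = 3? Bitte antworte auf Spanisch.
Tenemos la velocidad v(t) = 2 - 6·t. Sustituyendo t = 3: v(3) = -16.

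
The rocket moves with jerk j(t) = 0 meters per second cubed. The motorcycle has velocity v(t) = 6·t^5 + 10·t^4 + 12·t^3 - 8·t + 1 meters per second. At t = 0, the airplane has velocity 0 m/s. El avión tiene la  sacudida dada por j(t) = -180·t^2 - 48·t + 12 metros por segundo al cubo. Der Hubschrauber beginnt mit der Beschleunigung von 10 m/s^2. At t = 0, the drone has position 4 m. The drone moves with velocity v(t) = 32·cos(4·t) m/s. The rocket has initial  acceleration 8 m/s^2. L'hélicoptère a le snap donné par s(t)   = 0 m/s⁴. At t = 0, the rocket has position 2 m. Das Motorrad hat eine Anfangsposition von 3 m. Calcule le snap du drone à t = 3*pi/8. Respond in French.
Nous devons dériver notre équation de la vitesse v(t) = 32·cos(4·t) 3 fois. La dérivée de la vitesse donne l'accélération: a(t) = -128·sin(4·t). En dérivant l'accélération, nous obtenons le jerk: j(t) = -512·cos(4·t). En prenant d/dt de j(t), nous trouvons s(t) = 2048·sin(4·t). En utilisant s(t) = 2048·sin(4·t) et en substituant t = 3*pi/8, nous trouvons s = -2048.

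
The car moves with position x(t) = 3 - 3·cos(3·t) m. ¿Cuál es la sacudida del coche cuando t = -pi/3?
Debemos derivar nuestra ecuación de la posición x(t) = 3 - 3·cos(3·t) 3 veces. Derivando la posición, obtenemos la velocidad: v(t) = 9·sin(3·t). Derivando la velocidad, obtenemos la aceleración: a(t) = 27·cos(3·t). Derivando la aceleración, obtenemos la sacudida: j(t) = -81·sin(3·t). Tenemos la sacudida j(t) = -81·sin(3·t). Sustituyendo t = -pi/3: j(-pi/3) = 0.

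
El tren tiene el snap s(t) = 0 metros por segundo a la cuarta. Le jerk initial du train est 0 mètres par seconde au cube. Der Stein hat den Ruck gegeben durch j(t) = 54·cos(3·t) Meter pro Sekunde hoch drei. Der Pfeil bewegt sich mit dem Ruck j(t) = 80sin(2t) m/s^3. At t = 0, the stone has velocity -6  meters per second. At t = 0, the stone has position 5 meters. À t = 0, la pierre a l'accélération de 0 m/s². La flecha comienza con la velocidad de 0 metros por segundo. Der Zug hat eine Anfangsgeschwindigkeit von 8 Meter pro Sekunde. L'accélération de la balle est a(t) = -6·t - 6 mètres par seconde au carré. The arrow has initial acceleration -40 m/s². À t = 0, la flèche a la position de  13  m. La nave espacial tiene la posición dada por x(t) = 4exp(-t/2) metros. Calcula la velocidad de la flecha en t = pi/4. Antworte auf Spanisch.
Para resolver esto, necesitamos tomar 2 integrales de nuestra ecuación de la sacudida j(t) = 80·sin(2·t). La antiderivada de la sacudida, con a(0) = -40, da la aceleración: a(t) = -40·cos(2·t). Integrando la aceleración y usando la condición inicial v(0) = 0, obtenemos v(t) = -20·sin(2·t). De la ecuación de la velocidad v(t) = -20·sin(2·t), sustituimos t = pi/4 para obtener v = -20.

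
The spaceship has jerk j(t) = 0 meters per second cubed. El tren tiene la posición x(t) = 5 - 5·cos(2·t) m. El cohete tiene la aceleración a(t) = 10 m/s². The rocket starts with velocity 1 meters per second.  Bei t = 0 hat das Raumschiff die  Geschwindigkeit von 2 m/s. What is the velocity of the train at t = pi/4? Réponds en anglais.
To solve this, we need to take 1 derivative of our position equation x(t) = 5 - 5·cos(2·t). The derivative of position gives velocity: v(t) = 10·sin(2·t). We have velocity v(t) = 10·sin(2·t). Substituting t = pi/4: v(pi/4) = 10.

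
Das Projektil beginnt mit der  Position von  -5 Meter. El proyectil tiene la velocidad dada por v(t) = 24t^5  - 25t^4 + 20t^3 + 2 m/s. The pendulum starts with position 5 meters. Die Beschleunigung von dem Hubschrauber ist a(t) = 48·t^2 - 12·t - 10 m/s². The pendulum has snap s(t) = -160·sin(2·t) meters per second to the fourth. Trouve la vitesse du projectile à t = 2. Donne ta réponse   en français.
En utilisant v(t) = 24·t^5 - 25·t^4 + 20·t^3 + 2 et en substituant t = 2, nous trouvons v = 530.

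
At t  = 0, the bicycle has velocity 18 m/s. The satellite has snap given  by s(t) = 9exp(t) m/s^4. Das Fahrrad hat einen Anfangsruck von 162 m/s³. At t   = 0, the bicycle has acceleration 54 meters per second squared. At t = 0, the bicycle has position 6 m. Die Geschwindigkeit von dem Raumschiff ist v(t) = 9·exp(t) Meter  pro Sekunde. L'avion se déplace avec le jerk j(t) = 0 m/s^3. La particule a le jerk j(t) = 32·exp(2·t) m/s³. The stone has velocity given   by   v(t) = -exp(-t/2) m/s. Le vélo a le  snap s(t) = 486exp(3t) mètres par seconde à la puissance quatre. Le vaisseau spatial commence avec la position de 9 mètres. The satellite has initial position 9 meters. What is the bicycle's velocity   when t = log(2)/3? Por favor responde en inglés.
We need to integrate our snap equation s(t) = 486·exp(3·t) 3 times. Finding the antiderivative of s(t) and using j(0) = 162: j(t) = 162·exp(3·t). Integrating jerk and using the initial condition a(0) = 54, we get a(t) = 54·exp(3·t). Taking ∫a(t)dt and applying v(0) = 18, we find v(t) = 18·exp(3·t). We have velocity v(t) = 18·exp(3·t). Substituting t = log(2)/3: v(log(2)/3) = 36.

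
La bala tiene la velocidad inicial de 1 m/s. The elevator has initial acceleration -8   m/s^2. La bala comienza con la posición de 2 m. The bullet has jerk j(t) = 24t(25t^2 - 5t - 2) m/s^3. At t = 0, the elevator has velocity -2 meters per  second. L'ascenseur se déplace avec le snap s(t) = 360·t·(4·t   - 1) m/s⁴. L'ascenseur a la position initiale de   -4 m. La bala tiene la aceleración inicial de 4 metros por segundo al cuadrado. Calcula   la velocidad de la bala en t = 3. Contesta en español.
Partiendo de la sacudida j(t) = 24·t·(25·t^2 - 5·t - 2), tomamos 2 integrales. La antiderivada de la sacudida es la aceleración. Usando a(0) = 4, obtenemos a(t) = 150·t^4 - 40·t^3 - 24·t^2 + 4. La integral de la aceleración, con v(0) = 1, da la velocidad: v(t) = 30·t^5 - 10·t^4 - 8·t^3 + 4·t + 1. Tenemos la velocidad v(t) = 30·t^5 - 10·t^4 - 8·t^3 + 4·t + 1. Sustituyendo t = 3: v(3) = 6277.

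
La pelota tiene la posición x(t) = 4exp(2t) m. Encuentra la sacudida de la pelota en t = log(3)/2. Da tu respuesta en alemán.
Wir müssen unsere Gleichung für die Position x(t) = 4·exp(2·t) 3-mal ableiten. Mit d/dt von x(t) finden wir v(t) = 8·exp(2·t). Die Ableitung von der Geschwindigkeit ergibt die Beschleunigung: a(t) = 16·exp(2·t). Mit d/dt von a(t) finden wir j(t) = 32·exp(2·t). Aus der Gleichung für den Ruck j(t) = 32·exp(2·t), setzen wir t = log(3)/2 ein und erhalten j = 96.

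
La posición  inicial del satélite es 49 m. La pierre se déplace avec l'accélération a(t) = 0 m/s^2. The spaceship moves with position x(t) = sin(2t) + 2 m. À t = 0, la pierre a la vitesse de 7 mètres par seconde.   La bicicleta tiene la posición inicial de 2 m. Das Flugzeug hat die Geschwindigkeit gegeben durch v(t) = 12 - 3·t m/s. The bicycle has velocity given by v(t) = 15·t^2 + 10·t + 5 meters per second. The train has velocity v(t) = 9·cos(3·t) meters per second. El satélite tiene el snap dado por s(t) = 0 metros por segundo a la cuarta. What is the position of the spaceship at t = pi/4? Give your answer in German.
Wir haben die Position x(t) = sin(2·t) + 2. Durch Einsetzen von t = pi/4: x(pi/4) = 3.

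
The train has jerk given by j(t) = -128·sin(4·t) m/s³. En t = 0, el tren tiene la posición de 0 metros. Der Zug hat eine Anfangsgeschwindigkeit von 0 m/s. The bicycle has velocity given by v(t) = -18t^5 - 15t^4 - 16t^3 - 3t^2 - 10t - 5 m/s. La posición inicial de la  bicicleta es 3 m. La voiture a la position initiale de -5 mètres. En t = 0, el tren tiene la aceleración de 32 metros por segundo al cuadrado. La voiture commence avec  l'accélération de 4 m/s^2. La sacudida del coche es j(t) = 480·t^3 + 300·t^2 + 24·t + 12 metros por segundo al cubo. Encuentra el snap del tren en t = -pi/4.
Partiendo de la sacudida j(t) = -128·sin(4·t), tomamos 1 derivada. Derivando la sacudida, obtenemos el snap: s(t) = -512·cos(4·t). Usando s(t) = -512·cos(4·t) y sustituyendo t = -pi/4, encontramos s = 512.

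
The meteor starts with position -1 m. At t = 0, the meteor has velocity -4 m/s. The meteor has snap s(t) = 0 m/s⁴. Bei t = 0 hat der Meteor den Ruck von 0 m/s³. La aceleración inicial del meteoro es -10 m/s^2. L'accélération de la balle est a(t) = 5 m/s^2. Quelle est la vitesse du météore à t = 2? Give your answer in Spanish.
Para resolver esto, necesitamos tomar 3 integrales de nuestra ecuación del snap s(t) = 0. Integrando el snap y usando la condición inicial j(0) = 0, obtenemos j(t) = 0. Integrando la sacudida y usando la condición inicial a(0) = -10, obtenemos a(t) = -10. Integrando la aceleración y usando la condición inicial v(0) = -4, obtenemos v(t) = -10·t - 4. Tenemos la velocidad v(t) = -10·t - 4. Sustituyendo t = 2: v(2) = -24.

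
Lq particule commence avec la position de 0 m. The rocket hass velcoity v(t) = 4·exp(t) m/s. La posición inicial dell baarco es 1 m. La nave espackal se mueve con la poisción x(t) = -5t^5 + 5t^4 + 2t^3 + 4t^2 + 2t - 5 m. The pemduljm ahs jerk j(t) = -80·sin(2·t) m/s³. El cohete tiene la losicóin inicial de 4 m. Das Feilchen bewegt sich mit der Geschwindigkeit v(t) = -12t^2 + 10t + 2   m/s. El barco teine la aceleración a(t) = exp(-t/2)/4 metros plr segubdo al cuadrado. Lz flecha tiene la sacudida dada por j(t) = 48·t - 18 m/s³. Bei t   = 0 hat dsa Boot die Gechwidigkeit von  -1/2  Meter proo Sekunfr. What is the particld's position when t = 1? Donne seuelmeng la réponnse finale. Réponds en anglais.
The position at t = 1 is x = 3.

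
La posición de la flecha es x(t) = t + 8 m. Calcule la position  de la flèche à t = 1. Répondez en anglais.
From the given position equation x(t) = t + 8, we substitute t = 1 to get x = 9.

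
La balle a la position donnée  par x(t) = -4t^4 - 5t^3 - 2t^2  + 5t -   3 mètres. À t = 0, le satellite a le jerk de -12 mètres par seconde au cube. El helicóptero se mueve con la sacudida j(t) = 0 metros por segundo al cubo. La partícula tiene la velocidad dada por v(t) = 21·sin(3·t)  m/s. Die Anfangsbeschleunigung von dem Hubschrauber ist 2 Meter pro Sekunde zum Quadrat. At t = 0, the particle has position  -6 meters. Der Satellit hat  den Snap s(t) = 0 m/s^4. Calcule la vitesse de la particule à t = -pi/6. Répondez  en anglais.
From the given velocity equation v(t) = 21·sin(3·t), we substitute t = -pi/6 to get v = -21.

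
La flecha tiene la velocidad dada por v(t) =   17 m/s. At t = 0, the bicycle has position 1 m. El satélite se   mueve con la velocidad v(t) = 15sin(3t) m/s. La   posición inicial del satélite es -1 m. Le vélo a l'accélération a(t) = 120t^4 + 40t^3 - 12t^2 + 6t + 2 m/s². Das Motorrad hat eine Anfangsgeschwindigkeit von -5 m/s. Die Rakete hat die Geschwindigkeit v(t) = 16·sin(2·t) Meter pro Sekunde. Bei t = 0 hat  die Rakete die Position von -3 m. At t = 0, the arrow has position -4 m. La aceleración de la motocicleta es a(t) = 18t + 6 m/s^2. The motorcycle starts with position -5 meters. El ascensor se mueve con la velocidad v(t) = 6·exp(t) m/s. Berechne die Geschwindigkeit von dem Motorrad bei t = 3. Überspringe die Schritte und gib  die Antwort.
Bei t = 3, v = 94.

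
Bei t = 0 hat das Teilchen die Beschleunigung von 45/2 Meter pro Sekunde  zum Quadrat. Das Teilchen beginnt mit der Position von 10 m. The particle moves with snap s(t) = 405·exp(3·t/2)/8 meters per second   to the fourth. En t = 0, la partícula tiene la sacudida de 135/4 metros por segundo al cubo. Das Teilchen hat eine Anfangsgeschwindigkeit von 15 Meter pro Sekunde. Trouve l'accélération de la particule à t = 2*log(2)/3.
En partant du snap s(t) = 405·exp(3·t/2)/8, nous prenons 2 intégrales. En intégrant le snap et en utilisant la condition initiale j(0) = 135/4, nous obtenons j(t) = 135·exp(3·t/2)/4. En prenant ∫j(t)dt et en appliquant a(0) = 45/2, nous trouvons a(t) = 45·exp(3·t/2)/2. En utilisant a(t) = 45·exp(3·t/2)/2 et en substituant t = 2*log(2)/3, nous trouvons a = 45.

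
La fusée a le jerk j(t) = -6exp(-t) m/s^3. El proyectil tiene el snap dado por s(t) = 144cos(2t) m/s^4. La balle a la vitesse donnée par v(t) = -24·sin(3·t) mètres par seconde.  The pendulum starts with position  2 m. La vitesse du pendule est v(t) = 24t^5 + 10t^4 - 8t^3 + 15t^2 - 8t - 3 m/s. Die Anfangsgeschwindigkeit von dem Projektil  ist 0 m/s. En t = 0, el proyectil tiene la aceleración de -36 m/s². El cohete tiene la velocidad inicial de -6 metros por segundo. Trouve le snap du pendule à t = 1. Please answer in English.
To solve this, we need to take 3 derivatives of our velocity equation v(t) = 24·t^5 + 10·t^4 - 8·t^3 + 15·t^2 - 8·t - 3. Differentiating velocity, we get acceleration: a(t) = 120·t^4 + 40·t^3 - 24·t^2 + 30·t - 8. Taking d/dt of a(t), we find j(t) = 480·t^3 + 120·t^2 - 48·t + 30. Taking d/dt of j(t), we find s(t) = 1440·t^2 + 240·t - 48. Using s(t) = 1440·t^2 + 240·t - 48 and substituting t = 1, we find s = 1632.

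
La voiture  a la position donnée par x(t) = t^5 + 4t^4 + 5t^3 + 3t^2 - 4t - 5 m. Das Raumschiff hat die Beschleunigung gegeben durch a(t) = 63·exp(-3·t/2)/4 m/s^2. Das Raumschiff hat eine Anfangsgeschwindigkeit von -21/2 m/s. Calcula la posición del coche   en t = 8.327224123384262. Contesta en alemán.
Aus der Gleichung für die Position x(t) = t^5 + 4·t^4 + 5·t^3 + 3·t^2 - 4·t - 5, setzen wir t = 8.327224123384262 ein und erhalten x = 62331.1611443795.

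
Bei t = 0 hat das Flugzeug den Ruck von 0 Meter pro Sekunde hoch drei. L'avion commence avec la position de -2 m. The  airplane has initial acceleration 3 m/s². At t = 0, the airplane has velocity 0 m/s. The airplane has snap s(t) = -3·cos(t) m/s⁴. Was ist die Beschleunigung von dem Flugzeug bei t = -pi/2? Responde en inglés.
To find the answer, we compute 2 integrals of s(t) = -3·cos(t). Finding the antiderivative of s(t) and using j(0) = 0: j(t) = -3·sin(t). The antiderivative of jerk, with a(0) = 3, gives acceleration: a(t) = 3·cos(t). Using a(t) = 3·cos(t) and substituting t = -pi/2, we find a = 0.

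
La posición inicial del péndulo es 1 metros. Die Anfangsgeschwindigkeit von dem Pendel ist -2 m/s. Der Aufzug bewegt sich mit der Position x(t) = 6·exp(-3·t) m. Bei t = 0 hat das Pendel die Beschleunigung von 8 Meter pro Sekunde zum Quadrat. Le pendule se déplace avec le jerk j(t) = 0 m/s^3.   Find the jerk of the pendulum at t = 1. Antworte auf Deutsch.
Aus der Gleichung für den Ruck j(t) = 0, setzen wir t = 1 ein und erhalten j = 0.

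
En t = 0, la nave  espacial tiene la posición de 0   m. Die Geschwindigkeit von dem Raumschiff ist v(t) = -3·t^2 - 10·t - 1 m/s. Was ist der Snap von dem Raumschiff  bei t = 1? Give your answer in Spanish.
Partiendo de la velocidad v(t) = -3·t^2 - 10·t - 1, tomamos 3 derivadas. La derivada de la velocidad da la aceleración: a(t) = -6·t - 10. Derivando la aceleración, obtenemos la sacudida: j(t) = -6. Derivando la sacudida, obtenemos el snap: s(t) = 0. Tenemos el snap s(t) = 0. Sustituyendo t = 1: s(1) = 0.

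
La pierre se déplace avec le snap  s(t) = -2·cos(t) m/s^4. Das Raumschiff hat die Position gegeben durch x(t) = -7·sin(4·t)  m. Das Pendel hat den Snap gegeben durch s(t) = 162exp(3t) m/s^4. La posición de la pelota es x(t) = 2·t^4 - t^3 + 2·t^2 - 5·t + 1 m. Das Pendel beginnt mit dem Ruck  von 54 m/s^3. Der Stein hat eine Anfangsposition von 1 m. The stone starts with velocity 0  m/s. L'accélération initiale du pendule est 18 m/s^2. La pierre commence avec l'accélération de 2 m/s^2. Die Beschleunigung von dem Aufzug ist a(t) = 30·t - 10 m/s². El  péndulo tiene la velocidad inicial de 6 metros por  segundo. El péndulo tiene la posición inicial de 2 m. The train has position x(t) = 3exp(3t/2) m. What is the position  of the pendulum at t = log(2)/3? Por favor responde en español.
Para resolver esto, necesitamos tomar 4 antiderivadas de nuestra ecuación del snap s(t) = 162·exp(3·t). La integral del snap es la sacudida. Usando j(0) = 54, obtenemos j(t) = 54·exp(3·t). La antiderivada de la sacudida es la aceleración. Usando a(0) = 18, obtenemos a(t) = 18·exp(3·t). La integral de la aceleración, con v(0) = 6, da la velocidad: v(t) = 6·exp(3·t). Tomando ∫v(t)dt y aplicando x(0) = 2, encontramos x(t) = 2·exp(3·t). De la ecuación de la posición x(t) = 2·exp(3·t), sustituimos t = log(2)/3 para obtener x = 4.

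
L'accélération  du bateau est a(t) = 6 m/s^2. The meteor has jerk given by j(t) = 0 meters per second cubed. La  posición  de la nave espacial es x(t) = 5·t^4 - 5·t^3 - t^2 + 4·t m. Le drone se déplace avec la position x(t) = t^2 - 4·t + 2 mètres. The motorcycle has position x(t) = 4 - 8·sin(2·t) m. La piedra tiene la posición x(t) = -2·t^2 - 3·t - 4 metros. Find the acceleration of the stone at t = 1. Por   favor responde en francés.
Nous devons dériver notre équation de la position x(t) = -2·t^2 - 3·t - 4 2 fois. En dérivant la position, nous obtenons la vitesse: v(t) = -4·t - 3. La dérivée de la vitesse donne l'accélération: a(t) = -4. En utilisant a(t) = -4 et en substituant t = 1, nous trouvons a = -4.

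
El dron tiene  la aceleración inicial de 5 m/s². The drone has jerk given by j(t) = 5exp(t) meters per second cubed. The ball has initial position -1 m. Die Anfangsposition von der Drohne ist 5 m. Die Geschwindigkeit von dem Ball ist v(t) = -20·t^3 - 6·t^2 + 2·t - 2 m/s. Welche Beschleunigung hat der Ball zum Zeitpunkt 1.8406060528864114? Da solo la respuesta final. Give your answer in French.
À t = 1.8406060528864114, a = -223.357111149963.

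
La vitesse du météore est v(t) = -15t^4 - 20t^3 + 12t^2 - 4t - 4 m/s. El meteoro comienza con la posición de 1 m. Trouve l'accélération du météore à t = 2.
En partant de la vitesse v(t) = -15·t^4 - 20·t^3 + 12·t^2 - 4·t - 4, nous prenons 1 dérivée. En dérivant la vitesse, nous obtenons l'accélération: a(t) = -60·t^3 - 60·t^2 + 24·t - 4. De l'équation de l'accélération a(t) = -60·t^3 - 60·t^2 + 24·t - 4, nous substituons t = 2 pour obtenir a = -676.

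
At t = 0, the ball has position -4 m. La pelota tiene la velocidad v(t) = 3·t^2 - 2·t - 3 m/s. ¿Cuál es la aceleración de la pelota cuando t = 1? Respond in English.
Starting from velocity v(t) = 3·t^2 - 2·t - 3, we take 1 derivative. Differentiating velocity, we get acceleration: a(t) = 6·t - 2. From the given acceleration equation a(t) = 6·t - 2, we substitute t = 1 to get a = 4.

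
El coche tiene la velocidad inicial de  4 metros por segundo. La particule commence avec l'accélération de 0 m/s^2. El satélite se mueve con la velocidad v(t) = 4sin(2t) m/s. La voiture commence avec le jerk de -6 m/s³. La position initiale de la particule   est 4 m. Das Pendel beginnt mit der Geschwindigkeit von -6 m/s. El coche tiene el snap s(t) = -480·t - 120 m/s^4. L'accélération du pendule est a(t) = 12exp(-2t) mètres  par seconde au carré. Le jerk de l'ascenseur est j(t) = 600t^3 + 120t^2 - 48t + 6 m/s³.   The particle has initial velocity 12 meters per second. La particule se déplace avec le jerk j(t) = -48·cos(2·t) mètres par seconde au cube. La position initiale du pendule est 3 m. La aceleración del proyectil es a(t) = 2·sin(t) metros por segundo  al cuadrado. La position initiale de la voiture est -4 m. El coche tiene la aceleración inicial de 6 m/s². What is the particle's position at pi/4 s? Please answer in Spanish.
Para resolver esto, necesitamos tomar 3 integrales de nuestra ecuación de la sacudida j(t) = -48·cos(2·t). La antiderivada de la sacudida, con a(0) = 0, da la aceleración: a(t) = -24·sin(2·t). Tomando ∫a(t)dt y aplicando v(0) = 12, encontramos v(t) = 12·cos(2·t). Tomando ∫v(t)dt y aplicando x(0) = 4, encontramos x(t) = 6·sin(2·t) + 4. Usando x(t) = 6·sin(2·t) + 4 y sustituyendo t = pi/4, encontramos x = 10.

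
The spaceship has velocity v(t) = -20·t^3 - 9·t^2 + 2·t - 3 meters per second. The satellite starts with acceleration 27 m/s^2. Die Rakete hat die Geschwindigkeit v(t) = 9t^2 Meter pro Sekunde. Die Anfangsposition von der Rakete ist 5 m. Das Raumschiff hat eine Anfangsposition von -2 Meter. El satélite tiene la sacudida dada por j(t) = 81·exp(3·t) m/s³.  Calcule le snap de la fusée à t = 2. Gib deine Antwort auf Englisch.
To solve this, we need to take 3 derivatives of our velocity equation v(t) = 9·t^2. The derivative of velocity gives acceleration: a(t) = 18·t. The derivative of acceleration gives jerk: j(t) = 18. The derivative of jerk gives snap: s(t) = 0. From the given snap equation s(t) = 0, we substitute t = 2 to get s = 0.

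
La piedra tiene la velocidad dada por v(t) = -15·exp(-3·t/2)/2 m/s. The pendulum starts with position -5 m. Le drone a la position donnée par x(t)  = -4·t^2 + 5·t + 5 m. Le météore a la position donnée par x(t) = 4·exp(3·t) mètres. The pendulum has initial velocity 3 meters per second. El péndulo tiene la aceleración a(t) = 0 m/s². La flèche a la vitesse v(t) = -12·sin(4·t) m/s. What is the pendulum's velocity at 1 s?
To find the answer, we compute 1 antiderivative of a(t) = 0. Finding the integral of a(t) and using v(0) = 3: v(t) = 3. From the given velocity equation v(t) = 3, we substitute t = 1 to get v = 3.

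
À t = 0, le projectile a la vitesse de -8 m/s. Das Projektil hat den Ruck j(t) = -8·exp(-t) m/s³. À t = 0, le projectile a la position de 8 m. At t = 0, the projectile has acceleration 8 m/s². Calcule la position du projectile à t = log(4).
En partant du jerk j(t) = -8·exp(-t), nous prenons 3 intégrales. La primitive du jerk, avec a(0) = 8, donne l'accélération: a(t) = 8·exp(-t). L'intégrale de l'accélération, avec v(0) = -8, donne la vitesse: v(t) = -8·exp(-t). En prenant ∫v(t)dt et en appliquant x(0) = 8, nous trouvons x(t) = 8·exp(-t). En utilisant x(t) = 8·exp(-t) et en substituant t = log(4), nous trouvons x = 2.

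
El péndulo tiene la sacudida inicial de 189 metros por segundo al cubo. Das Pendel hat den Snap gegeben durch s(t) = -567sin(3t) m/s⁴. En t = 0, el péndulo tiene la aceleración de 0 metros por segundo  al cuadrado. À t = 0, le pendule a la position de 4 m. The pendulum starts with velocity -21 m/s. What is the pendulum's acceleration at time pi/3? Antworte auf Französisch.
En partant du snap s(t) = -567·sin(3·t), nous prenons 2 intégrales. En intégrant le snap et en utilisant la condition initiale j(0) = 189, nous obtenons j(t) = 189·cos(3·t). En intégrant le jerk et en utilisant la condition initiale a(0) = 0, nous obtenons a(t) = 63·sin(3·t). De l'équation de l'accélération a(t) = 63·sin(3·t), nous substituons t = pi/3 pour obtenir a = 0.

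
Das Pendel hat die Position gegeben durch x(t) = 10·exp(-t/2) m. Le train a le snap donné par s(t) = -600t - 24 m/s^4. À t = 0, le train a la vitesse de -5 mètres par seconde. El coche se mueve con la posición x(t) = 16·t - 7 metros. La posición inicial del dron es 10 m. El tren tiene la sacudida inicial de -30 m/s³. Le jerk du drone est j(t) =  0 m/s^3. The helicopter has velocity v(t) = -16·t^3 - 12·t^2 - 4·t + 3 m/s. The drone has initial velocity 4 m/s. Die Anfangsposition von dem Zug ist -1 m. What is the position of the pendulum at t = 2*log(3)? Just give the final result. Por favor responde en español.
En t = 2*log(3), x = 10/3.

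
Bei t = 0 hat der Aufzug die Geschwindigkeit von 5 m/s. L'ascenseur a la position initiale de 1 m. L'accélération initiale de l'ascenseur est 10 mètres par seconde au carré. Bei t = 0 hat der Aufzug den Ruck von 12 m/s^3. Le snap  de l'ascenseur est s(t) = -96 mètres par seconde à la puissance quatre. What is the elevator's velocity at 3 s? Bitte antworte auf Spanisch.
Debemos encontrar la integral de nuestra ecuación del snap s(t) = -96 3 veces. La antiderivada del snap es la sacudida. Usando j(0) = 12, obtenemos j(t) = 12 - 96·t. Tomando ∫j(t)dt y aplicando a(0) = 10, encontramos a(t) = -48·t^2 + 12·t + 10. Tomando ∫a(t)dt y aplicando v(0) = 5, encontramos v(t) = -16·t^3 + 6·t^2 + 10·t + 5. Usando v(t) = -16·t^3 + 6·t^2 + 10·t + 5 y sustituyendo t = 3, encontramos v = -343.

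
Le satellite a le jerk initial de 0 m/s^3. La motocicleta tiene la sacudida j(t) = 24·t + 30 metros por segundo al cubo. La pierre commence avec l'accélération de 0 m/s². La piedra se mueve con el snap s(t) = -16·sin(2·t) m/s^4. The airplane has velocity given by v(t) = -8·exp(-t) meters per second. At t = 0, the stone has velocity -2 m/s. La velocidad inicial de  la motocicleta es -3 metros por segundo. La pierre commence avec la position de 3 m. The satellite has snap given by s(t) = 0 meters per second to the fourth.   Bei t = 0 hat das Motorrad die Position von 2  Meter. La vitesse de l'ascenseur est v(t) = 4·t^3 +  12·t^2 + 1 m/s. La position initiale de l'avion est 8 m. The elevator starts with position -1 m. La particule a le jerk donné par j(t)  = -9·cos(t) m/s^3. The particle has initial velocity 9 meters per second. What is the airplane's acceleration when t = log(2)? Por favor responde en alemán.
Um dies zu lösen, müssen wir 1 Ableitung unserer Gleichung für die Geschwindigkeit v(t) = -8·exp(-t) nehmen. Mit d/dt von v(t) finden wir a(t) = 8·exp(-t). Aus der Gleichung für die Beschleunigung a(t) = 8·exp(-t), setzen wir t = log(2) ein und erhalten a = 4.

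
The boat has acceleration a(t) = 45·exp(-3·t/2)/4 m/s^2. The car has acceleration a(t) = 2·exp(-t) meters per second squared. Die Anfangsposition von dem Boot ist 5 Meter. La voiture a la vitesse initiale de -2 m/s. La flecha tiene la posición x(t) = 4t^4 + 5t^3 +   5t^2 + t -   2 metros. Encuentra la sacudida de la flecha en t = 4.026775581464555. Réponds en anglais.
We must differentiate our position equation x(t) = 4·t^4 + 5·t^3 + 5·t^2 + t - 2 3 times. Taking d/dt of x(t), we find v(t) = 16·t^3 + 15·t^2 + 10·t + 1. Taking d/dt of v(t), we find a(t) = 48·t^2 + 30·t + 10. Taking d/dt of a(t), we find j(t) = 96·t + 30. From the given jerk equation j(t) = 96·t + 30, we substitute t = 4.026775581464555 to get j = 416.570455820597.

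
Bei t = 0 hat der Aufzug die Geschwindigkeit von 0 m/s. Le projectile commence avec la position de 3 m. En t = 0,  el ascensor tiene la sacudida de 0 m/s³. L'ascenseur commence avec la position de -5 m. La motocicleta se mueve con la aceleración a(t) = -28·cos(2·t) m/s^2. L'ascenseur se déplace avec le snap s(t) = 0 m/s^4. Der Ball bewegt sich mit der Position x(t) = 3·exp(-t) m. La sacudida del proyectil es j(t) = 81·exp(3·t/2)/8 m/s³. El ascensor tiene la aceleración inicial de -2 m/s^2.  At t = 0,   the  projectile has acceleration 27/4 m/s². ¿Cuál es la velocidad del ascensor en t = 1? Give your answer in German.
Wir müssen die Stammfunktion unserer Gleichung für den Snap s(t) = 0 3-mal finden. Das Integral von dem Snap, mit j(0) = 0, ergibt den Ruck: j(t) = 0. Mit ∫j(t)dt und Anwendung von a(0) = -2, finden wir a(t) = -2. Mit ∫a(t)dt und Anwendung von v(0) = 0, finden wir v(t) = -2·t. Aus der Gleichung für die Geschwindigkeit v(t) = -2·t, setzen wir t = 1 ein und erhalten v = -2.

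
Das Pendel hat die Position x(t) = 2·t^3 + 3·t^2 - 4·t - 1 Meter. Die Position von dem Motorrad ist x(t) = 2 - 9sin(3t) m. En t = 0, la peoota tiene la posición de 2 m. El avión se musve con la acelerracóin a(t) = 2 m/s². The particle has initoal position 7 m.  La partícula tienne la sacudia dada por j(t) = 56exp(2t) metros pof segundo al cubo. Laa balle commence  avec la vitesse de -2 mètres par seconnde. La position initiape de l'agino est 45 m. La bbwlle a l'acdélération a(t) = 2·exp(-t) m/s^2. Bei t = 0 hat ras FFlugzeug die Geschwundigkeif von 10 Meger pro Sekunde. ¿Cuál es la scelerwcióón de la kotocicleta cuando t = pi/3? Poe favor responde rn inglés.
Starting from position x(t) = 2 - 9·sin(3·t), we take 2 derivatives. Taking d/dt of x(t), we find v(t) = -27·cos(3·t). Taking d/dt of v(t), we find a(t) = 81·sin(3·t). We have acceleration a(t) = 81·sin(3·t). Substituting t = pi/3: a(pi/3) = 0.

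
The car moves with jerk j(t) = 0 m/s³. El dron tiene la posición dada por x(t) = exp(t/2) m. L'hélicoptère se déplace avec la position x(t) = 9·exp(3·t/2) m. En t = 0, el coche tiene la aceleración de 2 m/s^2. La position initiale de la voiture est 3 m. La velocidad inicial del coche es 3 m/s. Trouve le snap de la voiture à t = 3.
Nous devons dériver notre équation du jerk j(t) = 0 1 fois. En prenant d/dt de j(t), nous trouvons s(t) = 0. De l'équation du snap s(t) = 0, nous substituons t = 3 pour obtenir s = 0.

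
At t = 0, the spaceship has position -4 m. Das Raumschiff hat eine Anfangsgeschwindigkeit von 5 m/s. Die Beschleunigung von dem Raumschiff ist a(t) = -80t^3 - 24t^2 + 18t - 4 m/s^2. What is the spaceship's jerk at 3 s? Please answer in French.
En partant de l'accélération a(t) = -80·t^3 - 24·t^2 + 18·t - 4, nous prenons 1 dérivée. En dérivant l'accélération, nous obtenons le jerk: j(t) = -240·t^2 - 48·t + 18. Nous avons le jerk j(t) = -240·t^2 - 48·t + 18. En substituant t = 3: j(3) = -2286.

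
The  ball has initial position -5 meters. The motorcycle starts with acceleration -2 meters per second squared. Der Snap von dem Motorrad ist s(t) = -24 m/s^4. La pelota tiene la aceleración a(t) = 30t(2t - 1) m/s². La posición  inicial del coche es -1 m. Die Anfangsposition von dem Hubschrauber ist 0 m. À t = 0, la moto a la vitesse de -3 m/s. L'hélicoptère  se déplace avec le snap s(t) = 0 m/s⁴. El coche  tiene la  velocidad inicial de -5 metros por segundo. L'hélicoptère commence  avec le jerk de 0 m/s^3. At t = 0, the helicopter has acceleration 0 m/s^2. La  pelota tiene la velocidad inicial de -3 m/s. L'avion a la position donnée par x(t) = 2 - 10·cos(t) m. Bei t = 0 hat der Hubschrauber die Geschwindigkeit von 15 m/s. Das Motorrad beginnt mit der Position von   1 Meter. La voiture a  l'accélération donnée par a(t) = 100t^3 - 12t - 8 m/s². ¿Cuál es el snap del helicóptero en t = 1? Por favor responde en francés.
De l'équation du snap s(t) = 0, nous substituons t = 1 pour obtenir s = 0.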